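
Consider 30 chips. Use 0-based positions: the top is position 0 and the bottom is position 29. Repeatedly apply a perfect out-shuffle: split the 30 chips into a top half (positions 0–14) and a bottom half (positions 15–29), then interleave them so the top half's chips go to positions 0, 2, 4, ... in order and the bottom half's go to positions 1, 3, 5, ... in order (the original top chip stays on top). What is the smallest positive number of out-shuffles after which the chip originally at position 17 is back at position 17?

28

Follow position 17 under repeated out-shuffles:
17 → 5 → 10 → 20 → 11 → 22 → 15 → 1 → ... → 17 (length 28)
It first returns after 28 out-shuffles.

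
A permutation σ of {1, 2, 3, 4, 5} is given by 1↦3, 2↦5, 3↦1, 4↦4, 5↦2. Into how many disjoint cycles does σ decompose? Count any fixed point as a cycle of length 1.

Cycle decomposition: (1 3) (2 5) (4).
3 cycles.

3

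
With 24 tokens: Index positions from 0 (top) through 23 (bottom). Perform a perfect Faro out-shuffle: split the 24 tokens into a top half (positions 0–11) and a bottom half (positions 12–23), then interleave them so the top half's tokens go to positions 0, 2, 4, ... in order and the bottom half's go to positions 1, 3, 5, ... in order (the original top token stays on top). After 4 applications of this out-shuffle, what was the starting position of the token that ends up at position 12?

18

Work backwards from position 12, undoing one out-shuffle at a time:
12 ← 6 ← 3 ← 13 ← 18
So the token now at position 12 started at position 18.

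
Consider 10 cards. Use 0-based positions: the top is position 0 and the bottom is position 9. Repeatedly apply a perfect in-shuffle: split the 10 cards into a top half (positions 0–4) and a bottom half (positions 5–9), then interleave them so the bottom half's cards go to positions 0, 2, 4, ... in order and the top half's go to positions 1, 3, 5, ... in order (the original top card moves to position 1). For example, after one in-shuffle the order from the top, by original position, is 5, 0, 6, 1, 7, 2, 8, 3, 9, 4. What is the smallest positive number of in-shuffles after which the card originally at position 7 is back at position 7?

Follow position 7 under repeated in-shuffles:
7 → 4 → 9 → 8 → 6 → 2 → 5 → 0 → 1 → 3 → 7
It first returns after 10 in-shuffles.

10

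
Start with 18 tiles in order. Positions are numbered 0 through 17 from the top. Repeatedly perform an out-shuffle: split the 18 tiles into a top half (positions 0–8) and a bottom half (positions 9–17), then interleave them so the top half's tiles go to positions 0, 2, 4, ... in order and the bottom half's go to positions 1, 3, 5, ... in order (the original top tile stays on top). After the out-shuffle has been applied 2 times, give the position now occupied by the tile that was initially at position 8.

15

Track the tile's position through each out-shuffle:
8 → 16 → 15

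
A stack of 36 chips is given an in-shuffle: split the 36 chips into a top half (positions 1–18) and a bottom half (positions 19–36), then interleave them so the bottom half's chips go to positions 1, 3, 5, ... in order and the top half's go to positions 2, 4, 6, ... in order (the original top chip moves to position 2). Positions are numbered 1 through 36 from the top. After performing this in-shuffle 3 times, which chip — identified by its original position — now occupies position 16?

Work backwards from position 16, undoing one in-shuffle at a time:
16 ← 8 ← 4 ← 2
So the chip now at position 16 started at position 2.

2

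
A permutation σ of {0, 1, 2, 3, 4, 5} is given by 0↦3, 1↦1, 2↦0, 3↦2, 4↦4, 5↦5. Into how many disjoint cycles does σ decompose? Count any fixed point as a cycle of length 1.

Cycle decomposition: (0 3 2) (1) (4) (5).
4 cycles.

4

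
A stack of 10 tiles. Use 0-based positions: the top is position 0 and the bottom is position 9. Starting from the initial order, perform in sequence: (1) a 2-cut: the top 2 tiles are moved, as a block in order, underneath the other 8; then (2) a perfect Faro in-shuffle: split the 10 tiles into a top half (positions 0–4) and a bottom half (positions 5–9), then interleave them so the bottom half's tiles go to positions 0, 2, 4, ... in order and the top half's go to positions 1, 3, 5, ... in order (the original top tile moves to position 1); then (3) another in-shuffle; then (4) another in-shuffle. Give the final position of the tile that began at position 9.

Track the tile from position 9 forward through each operation:
  after op 1 (cut 2): 9 → 7
  after op 2 (in-shuffle): 7 → 4
  after op 3 (in-shuffle): 4 → 9
  after op 4 (in-shuffle): 9 → 8

8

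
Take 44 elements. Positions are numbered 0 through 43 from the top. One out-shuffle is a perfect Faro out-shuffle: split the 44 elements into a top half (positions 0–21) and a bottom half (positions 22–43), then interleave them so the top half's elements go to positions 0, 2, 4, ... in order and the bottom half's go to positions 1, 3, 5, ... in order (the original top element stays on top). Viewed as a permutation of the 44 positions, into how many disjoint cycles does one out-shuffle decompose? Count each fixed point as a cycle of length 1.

Trace each unvisited position around until it returns:
(0) (1 2 4 8 16 32 ... len 14) (3 6 12 24 5 10 ... len 14) (7 14 28 13 26 9 ... len 14) (43)
5 cycles in total.

5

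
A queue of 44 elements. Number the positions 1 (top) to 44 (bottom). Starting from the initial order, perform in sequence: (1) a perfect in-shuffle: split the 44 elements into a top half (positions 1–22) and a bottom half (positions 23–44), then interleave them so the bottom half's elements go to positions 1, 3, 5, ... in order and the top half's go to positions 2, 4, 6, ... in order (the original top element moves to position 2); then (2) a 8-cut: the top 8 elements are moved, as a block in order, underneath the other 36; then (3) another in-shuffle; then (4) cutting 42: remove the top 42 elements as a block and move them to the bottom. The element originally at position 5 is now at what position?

Track the element from position 5 forward through each operation:
  after op 1 (in-shuffle): 5 → 10
  after op 2 (cut 8): 10 → 2
  after op 3 (in-shuffle): 2 → 4
  after op 4 (cut 42): 4 → 6

6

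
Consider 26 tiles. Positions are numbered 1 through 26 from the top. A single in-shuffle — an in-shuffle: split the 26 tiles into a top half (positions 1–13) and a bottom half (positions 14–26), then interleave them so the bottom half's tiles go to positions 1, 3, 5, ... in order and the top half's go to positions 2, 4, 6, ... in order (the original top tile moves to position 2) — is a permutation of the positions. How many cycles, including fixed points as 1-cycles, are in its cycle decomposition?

Trace each unvisited position around until it returns:
(1 2 4 8 16 5 ... len 18) (3 6 12 24 21 15) (9 18)
3 cycles in total.

3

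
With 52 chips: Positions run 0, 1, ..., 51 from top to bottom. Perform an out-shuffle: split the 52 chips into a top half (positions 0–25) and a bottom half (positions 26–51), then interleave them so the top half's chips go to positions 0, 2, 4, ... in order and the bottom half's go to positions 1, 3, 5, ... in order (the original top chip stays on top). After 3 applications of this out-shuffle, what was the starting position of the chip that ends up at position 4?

Work backwards from position 4, undoing one out-shuffle at a time:
4 ← 2 ← 1 ← 26
So the chip now at position 4 started at position 26.

26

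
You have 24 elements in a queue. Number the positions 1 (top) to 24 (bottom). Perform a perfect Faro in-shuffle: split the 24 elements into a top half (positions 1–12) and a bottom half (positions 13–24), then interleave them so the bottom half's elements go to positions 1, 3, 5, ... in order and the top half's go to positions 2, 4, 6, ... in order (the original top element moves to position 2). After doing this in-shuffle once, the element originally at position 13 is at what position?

Track the element's position through each in-shuffle:
13 → 1

1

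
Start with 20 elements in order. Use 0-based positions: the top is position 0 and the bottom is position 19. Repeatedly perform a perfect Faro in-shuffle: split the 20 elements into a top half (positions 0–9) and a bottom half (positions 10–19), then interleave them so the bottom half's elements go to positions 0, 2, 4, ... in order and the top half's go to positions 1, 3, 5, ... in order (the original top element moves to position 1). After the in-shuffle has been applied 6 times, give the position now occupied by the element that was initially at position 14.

14

Track the element's position through each in-shuffle:
14 → 8 → 17 → 14 → 8 → 17 → 14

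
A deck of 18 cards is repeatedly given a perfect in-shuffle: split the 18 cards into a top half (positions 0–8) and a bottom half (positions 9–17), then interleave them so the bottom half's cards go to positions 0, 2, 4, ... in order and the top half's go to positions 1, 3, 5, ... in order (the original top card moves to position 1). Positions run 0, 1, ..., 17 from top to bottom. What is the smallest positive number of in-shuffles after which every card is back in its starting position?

The in-shuffle permutes the 18 positions with cycle lengths [18].
Every card is home exactly when every cycle has completed a whole number of laps, i.e. after lcm(18) = 18 in-shuffles.

18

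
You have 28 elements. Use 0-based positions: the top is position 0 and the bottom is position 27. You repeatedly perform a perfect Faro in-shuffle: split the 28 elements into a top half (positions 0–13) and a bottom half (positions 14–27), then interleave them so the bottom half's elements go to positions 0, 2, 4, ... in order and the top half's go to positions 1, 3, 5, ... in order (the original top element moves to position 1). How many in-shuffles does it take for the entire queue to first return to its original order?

The in-shuffle permutes the 28 positions with cycle lengths [28].
Every element is home exactly when every cycle has completed a whole number of laps, i.e. after lcm(28) = 28 in-shuffles.

28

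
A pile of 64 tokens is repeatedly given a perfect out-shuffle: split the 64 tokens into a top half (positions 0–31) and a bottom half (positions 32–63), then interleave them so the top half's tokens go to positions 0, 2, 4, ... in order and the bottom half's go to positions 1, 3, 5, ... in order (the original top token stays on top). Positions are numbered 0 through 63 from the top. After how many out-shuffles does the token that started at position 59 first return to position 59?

6

Follow position 59 under repeated out-shuffles:
59 → 55 → 47 → 31 → 62 → 61 → 59
It first returns after 6 out-shuffles.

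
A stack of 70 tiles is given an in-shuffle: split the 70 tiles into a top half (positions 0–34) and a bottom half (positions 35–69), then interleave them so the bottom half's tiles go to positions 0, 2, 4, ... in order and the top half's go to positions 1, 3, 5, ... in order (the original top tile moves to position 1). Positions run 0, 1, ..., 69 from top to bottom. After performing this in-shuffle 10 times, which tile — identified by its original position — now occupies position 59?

Work backwards from position 59, undoing one in-shuffle at a time:
59 ← 29 ← 14 ← 42 ← 56 ← 63 ← 31 ← 15 ← 7 ← 3 ← 1
So the tile now at position 59 started at position 1.

1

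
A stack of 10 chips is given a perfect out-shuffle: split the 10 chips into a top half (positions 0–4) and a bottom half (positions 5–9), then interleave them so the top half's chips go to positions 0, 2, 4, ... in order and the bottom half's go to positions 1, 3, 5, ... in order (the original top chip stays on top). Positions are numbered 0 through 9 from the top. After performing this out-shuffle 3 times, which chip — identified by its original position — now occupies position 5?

4

Work backwards from position 5, undoing one out-shuffle at a time:
5 ← 7 ← 8 ← 4
So the chip now at position 5 started at position 4.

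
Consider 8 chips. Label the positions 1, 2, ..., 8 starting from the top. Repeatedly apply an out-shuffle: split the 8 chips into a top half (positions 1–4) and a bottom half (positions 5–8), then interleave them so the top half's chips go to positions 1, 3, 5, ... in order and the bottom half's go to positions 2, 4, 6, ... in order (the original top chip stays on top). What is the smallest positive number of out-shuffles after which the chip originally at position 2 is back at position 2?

Follow position 2 under repeated out-shuffles:
2 → 3 → 5 → 2
It first returns after 3 out-shuffles.

3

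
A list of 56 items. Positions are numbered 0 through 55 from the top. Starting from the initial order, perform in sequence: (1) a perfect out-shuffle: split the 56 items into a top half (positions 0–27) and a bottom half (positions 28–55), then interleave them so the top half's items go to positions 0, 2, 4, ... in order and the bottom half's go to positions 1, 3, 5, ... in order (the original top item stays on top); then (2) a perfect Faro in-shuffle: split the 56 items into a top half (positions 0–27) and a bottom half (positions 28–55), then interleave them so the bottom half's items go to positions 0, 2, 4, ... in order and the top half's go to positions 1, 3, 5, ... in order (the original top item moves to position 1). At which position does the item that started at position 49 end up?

30

Track the item from position 49 forward through each operation:
  after op 1 (out-shuffle): 49 → 43
  after op 2 (in-shuffle): 43 → 30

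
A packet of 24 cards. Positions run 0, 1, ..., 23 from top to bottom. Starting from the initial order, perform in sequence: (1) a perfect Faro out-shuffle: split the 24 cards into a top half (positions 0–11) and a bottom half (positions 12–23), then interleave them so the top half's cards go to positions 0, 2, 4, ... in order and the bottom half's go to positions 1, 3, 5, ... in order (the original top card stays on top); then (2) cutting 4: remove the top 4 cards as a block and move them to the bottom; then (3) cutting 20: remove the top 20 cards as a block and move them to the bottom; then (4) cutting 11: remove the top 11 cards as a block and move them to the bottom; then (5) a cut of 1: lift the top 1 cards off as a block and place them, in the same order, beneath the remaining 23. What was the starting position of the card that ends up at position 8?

10

Undo the operations in reverse order, starting from position 8:
  undo op 5 (cut 1): 8 ← 9
  undo op 4 (cut 11): 9 ← 20
  undo op 3 (cut 20): 20 ← 16
  undo op 2 (cut 4): 16 ← 20
  undo op 1 (out-shuffle, from top half): 20 ← 10
So the card at position 8 came from original position 10.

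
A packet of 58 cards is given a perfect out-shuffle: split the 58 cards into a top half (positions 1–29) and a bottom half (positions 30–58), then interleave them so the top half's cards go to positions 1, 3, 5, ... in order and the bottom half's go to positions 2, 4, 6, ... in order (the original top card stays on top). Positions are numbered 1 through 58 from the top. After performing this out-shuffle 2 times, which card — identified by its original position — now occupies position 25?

7

Work backwards from position 25, undoing one out-shuffle at a time:
25 ← 13 ← 7
So the card now at position 25 started at position 7.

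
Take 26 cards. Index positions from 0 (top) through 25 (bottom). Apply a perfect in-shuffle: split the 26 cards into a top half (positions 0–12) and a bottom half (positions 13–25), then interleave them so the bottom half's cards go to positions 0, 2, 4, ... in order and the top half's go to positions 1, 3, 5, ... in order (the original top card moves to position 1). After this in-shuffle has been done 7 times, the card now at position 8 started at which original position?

17

Work backwards from position 8, undoing one in-shuffle at a time:
8 ← 17 ← 8 ← 17 ← 8 ← 17 ← 8 ← 17
So the card now at position 8 started at position 17.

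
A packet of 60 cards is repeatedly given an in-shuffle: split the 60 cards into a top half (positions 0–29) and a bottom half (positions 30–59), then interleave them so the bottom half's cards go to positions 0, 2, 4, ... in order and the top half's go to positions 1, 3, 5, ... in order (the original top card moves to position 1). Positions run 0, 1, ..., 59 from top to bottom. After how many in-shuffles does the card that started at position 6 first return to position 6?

60

Follow position 6 under repeated in-shuffles:
6 → 13 → 27 → 55 → 50 → 40 → 20 → 41 → ... → 6 (length 60)
It first returns after 60 in-shuffles.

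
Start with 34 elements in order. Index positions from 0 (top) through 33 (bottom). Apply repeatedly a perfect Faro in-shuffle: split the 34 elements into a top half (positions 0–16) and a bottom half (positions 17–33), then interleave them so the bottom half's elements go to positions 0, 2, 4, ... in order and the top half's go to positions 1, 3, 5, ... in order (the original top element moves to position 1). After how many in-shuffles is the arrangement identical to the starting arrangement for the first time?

12

The in-shuffle permutes the 34 positions with cycle lengths [3, 3, 4, 12, 12].
Every element is home exactly when every cycle has completed a whole number of laps, i.e. after lcm(3, 4, 12) = 12 in-shuffles.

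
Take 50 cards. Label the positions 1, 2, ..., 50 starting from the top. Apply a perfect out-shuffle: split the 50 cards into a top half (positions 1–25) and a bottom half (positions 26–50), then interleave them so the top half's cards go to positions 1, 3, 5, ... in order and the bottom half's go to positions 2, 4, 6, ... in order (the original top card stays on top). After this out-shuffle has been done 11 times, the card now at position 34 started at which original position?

32

Work backwards from position 34, undoing one out-shuffle at a time:
34 ← 42 ← 46 ← 48 ← 49 ← 25 ← 13 ← 7 ← 4 ← 27 ← 14 ← 32
So the card now at position 34 started at position 32.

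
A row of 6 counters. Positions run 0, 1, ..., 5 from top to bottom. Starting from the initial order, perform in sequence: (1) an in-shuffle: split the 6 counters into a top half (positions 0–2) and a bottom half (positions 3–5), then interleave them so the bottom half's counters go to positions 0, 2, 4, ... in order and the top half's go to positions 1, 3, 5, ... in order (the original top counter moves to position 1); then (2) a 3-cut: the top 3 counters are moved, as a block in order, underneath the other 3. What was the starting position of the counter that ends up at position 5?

Undo the operations in reverse order, starting from position 5:
  undo op 2 (cut 3): 5 ← 2
  undo op 1 (in-shuffle, from bottom half): 2 ← 4
So the counter at position 5 came from original position 4.

4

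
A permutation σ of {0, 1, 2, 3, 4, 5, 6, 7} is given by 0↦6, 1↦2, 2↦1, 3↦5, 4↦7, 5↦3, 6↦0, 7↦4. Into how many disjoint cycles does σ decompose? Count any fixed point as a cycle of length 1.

Cycle decomposition: (0 6) (1 2) (3 5) (4 7).
4 cycles.

4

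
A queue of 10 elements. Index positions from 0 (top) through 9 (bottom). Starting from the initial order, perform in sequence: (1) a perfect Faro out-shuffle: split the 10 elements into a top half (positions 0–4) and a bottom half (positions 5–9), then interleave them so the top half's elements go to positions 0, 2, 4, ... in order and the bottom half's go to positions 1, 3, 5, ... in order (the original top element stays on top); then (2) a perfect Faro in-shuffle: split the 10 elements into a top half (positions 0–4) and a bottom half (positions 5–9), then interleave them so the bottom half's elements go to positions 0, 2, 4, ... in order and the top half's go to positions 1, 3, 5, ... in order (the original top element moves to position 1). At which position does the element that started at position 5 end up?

3

Track the element from position 5 forward through each operation:
  after op 1 (out-shuffle): 5 → 1
  after op 2 (in-shuffle): 1 → 3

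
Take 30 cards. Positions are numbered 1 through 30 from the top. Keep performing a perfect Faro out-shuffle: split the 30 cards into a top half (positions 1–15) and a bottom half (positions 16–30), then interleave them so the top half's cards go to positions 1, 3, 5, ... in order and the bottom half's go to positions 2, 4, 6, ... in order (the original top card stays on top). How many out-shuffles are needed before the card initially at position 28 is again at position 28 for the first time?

Follow position 28 under repeated out-shuffles:
28 → 26 → 22 → 14 → 27 → 24 → 18 → 6 → ... → 28 (length 28)
It first returns after 28 out-shuffles.

28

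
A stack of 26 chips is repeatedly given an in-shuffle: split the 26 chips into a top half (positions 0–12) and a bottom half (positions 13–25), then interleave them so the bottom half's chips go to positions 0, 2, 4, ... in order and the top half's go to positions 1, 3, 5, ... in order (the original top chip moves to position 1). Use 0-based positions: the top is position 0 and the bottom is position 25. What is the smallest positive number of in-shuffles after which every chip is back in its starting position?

18

The in-shuffle permutes the 26 positions with cycle lengths [2, 6, 18].
Every chip is home exactly when every cycle has completed a whole number of laps, i.e. after lcm(2, 6, 18) = 18 in-shuffles.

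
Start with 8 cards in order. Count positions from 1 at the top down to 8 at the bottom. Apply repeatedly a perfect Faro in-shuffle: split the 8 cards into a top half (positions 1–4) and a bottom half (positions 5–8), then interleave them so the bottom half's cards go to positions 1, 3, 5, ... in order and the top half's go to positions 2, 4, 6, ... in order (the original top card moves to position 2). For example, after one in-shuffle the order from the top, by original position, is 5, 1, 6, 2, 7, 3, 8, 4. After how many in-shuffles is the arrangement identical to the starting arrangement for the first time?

6

The in-shuffle permutes the 8 positions with cycle lengths [2, 6].
Every card is home exactly when every cycle has completed a whole number of laps, i.e. after lcm(2, 6) = 6 in-shuffles.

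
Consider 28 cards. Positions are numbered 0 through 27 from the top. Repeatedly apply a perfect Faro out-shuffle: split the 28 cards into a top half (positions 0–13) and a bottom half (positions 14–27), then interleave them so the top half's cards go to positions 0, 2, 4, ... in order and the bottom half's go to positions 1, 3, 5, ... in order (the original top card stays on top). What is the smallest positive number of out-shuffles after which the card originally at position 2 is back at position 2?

18

Follow position 2 under repeated out-shuffles:
2 → 4 → 8 → 16 → 5 → 10 → 20 → 13 → 26 → 25 → 23 → 19 → 11 → 22 → 17 → 7 → 14 → 1 → 2
It first returns after 18 out-shuffles.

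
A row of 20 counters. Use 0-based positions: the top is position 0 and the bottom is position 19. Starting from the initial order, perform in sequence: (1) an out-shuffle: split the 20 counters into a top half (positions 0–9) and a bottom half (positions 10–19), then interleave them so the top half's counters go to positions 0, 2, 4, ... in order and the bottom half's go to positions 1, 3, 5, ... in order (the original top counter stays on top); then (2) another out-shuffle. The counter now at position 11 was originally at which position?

17

Undo the operations in reverse order, starting from position 11:
  undo op 2 (out-shuffle, from bottom half): 11 ← 15
  undo op 1 (out-shuffle, from bottom half): 15 ← 17
So the counter at position 11 came from original position 17.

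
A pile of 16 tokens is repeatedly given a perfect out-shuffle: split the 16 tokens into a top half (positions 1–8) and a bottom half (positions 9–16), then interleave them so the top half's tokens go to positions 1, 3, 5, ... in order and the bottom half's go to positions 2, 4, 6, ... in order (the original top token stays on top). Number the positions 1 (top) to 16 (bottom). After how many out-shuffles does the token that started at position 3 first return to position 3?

Follow position 3 under repeated out-shuffles:
3 → 5 → 9 → 2 → 3
It first returns after 4 out-shuffles.

4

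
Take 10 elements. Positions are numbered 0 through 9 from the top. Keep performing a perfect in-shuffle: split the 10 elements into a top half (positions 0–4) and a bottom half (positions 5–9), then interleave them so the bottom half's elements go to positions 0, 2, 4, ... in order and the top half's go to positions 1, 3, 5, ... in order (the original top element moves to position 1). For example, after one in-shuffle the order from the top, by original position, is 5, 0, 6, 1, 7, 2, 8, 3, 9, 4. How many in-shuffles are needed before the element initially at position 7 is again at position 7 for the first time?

10

Follow position 7 under repeated in-shuffles:
7 → 4 → 9 → 8 → 6 → 2 → 5 → 0 → 1 → 3 → 7
It first returns after 10 in-shuffles.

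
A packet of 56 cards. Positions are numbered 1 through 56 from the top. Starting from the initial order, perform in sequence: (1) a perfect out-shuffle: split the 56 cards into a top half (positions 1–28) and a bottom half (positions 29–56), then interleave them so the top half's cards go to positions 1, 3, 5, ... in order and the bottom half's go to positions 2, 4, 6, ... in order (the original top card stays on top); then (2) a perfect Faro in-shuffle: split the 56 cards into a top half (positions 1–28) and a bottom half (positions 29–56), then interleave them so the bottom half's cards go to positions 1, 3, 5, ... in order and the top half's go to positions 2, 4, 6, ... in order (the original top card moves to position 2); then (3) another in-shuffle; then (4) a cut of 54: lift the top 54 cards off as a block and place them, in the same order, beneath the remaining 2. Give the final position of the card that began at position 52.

Track the card from position 52 forward through each operation:
  after op 1 (out-shuffle): 52 → 48
  after op 2 (in-shuffle): 48 → 39
  after op 3 (in-shuffle): 39 → 21
  after op 4 (cut 54): 21 → 23

23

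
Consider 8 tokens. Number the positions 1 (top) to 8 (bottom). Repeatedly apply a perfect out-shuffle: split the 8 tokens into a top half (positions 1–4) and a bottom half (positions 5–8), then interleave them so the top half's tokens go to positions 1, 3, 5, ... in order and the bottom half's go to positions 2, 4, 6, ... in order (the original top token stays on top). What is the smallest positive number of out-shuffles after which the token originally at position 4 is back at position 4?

3

Follow position 4 under repeated out-shuffles:
4 → 7 → 6 → 4
It first returns after 3 out-shuffles.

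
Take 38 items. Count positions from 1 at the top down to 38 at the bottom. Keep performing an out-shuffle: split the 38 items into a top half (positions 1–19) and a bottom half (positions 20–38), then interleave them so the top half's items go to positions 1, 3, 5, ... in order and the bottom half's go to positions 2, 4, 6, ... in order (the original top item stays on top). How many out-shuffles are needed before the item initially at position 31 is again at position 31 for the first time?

Follow position 31 under repeated out-shuffles:
31 → 24 → 10 → 19 → 37 → 36 → 34 → 30 → ... → 31 (length 36)
It first returns after 36 out-shuffles.

36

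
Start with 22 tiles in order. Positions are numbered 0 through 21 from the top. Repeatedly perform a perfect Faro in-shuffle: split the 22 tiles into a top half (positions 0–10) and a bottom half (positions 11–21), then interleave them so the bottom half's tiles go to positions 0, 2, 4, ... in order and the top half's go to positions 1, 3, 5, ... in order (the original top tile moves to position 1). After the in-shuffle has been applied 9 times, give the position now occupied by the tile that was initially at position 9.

Track the tile's position through each in-shuffle:
9 → 19 → 16 → 10 → 21 → 20 → 18 → 14 → 6 → 13

13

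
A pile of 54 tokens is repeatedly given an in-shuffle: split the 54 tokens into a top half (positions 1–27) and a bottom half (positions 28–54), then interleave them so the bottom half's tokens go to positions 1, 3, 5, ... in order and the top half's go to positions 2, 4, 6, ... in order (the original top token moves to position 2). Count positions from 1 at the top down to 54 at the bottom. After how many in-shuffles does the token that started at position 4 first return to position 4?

Follow position 4 under repeated in-shuffles:
4 → 8 → 16 → 32 → 9 → 18 → 36 → 17 → 34 → 13 → 26 → 52 → 49 → 43 → 31 → 7 → 14 → 28 → 1 → 2 → 4
It first returns after 20 in-shuffles.

20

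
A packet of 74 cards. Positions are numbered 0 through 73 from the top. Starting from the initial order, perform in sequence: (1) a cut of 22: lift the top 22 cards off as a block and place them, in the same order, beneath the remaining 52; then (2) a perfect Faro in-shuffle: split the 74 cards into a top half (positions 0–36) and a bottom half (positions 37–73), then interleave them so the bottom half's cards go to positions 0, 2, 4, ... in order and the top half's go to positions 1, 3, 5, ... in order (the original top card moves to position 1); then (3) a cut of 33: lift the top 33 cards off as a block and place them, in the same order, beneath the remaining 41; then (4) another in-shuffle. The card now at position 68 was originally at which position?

Undo the operations in reverse order, starting from position 68:
  undo op 4 (in-shuffle, from bottom half): 68 ← 71
  undo op 3 (cut 33): 71 ← 30
  undo op 2 (in-shuffle, from bottom half): 30 ← 52
  undo op 1 (cut 22): 52 ← 0
So the card at position 68 came from original position 0.

0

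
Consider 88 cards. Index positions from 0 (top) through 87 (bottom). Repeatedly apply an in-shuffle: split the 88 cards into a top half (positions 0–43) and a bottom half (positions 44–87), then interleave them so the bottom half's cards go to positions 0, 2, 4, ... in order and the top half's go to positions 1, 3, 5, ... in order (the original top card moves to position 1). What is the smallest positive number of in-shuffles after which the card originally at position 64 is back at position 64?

11

Follow position 64 under repeated in-shuffles:
64 → 40 → 81 → 74 → 60 → 32 → 65 → 42 → 85 → 82 → 76 → 64
It first returns after 11 in-shuffles.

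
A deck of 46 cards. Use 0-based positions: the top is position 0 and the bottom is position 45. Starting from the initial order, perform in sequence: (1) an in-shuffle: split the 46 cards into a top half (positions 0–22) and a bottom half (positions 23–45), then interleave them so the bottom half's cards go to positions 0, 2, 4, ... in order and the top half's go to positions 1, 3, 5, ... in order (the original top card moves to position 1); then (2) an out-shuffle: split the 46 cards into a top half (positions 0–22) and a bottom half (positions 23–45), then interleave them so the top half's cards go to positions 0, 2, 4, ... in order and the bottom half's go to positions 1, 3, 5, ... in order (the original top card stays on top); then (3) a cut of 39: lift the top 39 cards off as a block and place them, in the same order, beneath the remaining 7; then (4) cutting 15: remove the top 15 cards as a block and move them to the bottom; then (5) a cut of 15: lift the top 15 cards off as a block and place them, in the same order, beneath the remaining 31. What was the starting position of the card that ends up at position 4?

Undo the operations in reverse order, starting from position 4:
  undo op 5 (cut 15): 4 ← 19
  undo op 4 (cut 15): 19 ← 34
  undo op 3 (cut 39): 34 ← 27
  undo op 2 (out-shuffle, from bottom half): 27 ← 36
  undo op 1 (in-shuffle, from bottom half): 36 ← 41
So the card at position 4 came from original position 41.

41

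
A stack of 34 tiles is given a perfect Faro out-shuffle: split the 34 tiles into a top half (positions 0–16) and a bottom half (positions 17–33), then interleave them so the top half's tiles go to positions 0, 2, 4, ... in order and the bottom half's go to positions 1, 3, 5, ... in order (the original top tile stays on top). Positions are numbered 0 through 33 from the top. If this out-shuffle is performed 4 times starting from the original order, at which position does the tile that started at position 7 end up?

13

Track the tile's position through each out-shuffle:
7 → 14 → 28 → 23 → 13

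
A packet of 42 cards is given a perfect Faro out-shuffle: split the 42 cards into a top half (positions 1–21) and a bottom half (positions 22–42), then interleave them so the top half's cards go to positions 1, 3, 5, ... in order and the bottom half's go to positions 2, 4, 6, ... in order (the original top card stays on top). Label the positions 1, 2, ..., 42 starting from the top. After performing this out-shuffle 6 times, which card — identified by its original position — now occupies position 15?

23

Work backwards from position 15, undoing one out-shuffle at a time:
15 ← 8 ← 25 ← 13 ← 7 ← 4 ← 23
So the card now at position 15 started at position 23.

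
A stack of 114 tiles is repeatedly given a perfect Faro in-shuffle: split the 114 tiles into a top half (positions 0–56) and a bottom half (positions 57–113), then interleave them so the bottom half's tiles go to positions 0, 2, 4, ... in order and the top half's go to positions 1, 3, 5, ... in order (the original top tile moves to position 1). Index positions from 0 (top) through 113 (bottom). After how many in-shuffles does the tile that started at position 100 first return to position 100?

44

Follow position 100 under repeated in-shuffles:
100 → 86 → 58 → 2 → 5 → 11 → 23 → 47 → ... → 100 (length 44)
It first returns after 44 in-shuffles.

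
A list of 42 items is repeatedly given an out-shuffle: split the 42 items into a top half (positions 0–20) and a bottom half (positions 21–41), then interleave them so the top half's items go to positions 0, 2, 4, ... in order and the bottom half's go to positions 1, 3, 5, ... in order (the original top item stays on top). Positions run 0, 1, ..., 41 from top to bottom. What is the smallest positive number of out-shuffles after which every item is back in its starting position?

20

The out-shuffle permutes the 42 positions with cycle lengths [1, 1, 20, 20].
Every item is home exactly when every cycle has completed a whole number of laps, i.e. after lcm(1, 20) = 20 out-shuffles.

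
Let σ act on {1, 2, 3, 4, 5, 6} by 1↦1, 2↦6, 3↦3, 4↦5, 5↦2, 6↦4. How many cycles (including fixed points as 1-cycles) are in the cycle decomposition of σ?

Cycle decomposition: (1) (2 6 4 5) (3).
3 cycles.

3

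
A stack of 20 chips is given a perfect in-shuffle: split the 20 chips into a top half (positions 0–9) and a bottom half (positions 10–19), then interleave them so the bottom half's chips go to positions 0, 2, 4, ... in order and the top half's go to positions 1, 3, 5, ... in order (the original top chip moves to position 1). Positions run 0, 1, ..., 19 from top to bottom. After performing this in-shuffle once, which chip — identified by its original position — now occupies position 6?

Work backwards from position 6, undoing one in-shuffle at a time:
6 ← 13
So the chip now at position 6 started at position 13.

13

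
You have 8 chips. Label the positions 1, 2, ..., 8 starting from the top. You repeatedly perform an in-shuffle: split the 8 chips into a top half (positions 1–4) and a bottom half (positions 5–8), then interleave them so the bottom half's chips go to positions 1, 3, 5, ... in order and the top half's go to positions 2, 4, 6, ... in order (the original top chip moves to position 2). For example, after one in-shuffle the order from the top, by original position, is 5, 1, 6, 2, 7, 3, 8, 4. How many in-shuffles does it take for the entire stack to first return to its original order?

6

The in-shuffle permutes the 8 positions with cycle lengths [2, 6].
Every chip is home exactly when every cycle has completed a whole number of laps, i.e. after lcm(2, 6) = 6 in-shuffles.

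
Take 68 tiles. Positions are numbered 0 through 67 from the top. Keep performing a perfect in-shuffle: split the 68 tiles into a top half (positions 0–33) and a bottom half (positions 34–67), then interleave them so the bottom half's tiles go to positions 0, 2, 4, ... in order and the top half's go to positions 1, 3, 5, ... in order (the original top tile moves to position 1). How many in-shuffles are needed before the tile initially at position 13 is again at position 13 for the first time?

22

Follow position 13 under repeated in-shuffles:
13 → 27 → 55 → 42 → 16 → 33 → 67 → 66 → ... → 13 (length 22)
It first returns after 22 in-shuffles.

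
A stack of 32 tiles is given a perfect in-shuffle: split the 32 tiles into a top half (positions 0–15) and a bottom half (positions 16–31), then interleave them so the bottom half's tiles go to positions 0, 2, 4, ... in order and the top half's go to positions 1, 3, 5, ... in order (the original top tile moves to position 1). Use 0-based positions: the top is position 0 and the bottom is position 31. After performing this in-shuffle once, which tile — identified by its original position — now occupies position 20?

Work backwards from position 20, undoing one in-shuffle at a time:
20 ← 26
So the tile now at position 20 started at position 26.

26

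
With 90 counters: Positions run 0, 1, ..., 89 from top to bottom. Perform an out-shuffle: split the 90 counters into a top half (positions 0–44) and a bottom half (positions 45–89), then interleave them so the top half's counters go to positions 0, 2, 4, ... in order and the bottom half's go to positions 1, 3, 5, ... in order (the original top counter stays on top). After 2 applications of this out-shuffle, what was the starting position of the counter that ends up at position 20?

5

Work backwards from position 20, undoing one out-shuffle at a time:
20 ← 10 ← 5
So the counter now at position 20 started at position 5.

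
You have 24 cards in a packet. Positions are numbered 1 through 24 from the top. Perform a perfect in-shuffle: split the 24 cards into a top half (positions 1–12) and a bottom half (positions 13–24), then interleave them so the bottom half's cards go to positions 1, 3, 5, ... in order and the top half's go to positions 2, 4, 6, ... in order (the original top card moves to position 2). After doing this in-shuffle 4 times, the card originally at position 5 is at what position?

Track the card's position through each in-shuffle:
5 → 10 → 20 → 15 → 5

5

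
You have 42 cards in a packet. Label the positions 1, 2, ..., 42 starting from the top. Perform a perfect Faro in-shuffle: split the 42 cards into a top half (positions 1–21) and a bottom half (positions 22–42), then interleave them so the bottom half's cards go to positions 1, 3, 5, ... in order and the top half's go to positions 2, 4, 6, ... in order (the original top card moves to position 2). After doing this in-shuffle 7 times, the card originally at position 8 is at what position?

35

Track the card's position through each in-shuffle:
8 → 16 → 32 → 21 → 42 → 41 → 39 → 35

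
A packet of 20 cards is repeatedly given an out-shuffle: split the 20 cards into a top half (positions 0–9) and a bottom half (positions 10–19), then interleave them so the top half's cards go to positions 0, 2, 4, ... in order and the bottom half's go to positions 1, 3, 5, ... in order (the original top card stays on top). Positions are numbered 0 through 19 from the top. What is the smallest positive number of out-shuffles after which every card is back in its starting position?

18

The out-shuffle permutes the 20 positions with cycle lengths [1, 1, 18].
Every card is home exactly when every cycle has completed a whole number of laps, i.e. after lcm(1, 18) = 18 out-shuffles.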